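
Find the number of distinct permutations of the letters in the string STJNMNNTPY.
10! / (2! × 1! × 1! × 1! × 1! × 3! × 1!) = 302400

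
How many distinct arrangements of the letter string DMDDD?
5! / (1! × 4!) = 5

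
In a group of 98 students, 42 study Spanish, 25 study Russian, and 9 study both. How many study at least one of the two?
|A∪B| = |A| + |B| - |A∩B| = 42 + 25 - 9 = 58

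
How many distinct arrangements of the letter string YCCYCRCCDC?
10! / (6! × 1! × 1! × 2!) = 2520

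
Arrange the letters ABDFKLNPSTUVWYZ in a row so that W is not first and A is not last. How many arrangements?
By inclusion-exclusion: 15! - 2×(15-1)! + (15-2)! = 1307674368000 - 174356582400 + 6227020800 = 1139544806400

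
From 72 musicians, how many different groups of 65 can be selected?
C(72,65) = 72!/(65!×7!) = 1473109704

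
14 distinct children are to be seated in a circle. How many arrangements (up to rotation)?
Circular: fix one position, arrange the rest. (14-1)! = 6227020800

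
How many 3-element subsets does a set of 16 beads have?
C(16,3) = 16!/(3!×13!) = 560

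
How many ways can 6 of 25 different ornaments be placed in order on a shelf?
P(25,6) = 25!/(25-6)! = 127512000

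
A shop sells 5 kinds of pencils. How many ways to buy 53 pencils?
C(53+5-1, 5-1) = C(57, 4) = 395010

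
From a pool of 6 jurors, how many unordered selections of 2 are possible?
C(6,2) = 6!/(2!×4!) = 15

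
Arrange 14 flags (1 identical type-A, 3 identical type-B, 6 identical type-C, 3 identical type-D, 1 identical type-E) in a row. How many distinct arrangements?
14! / (1! × 3! × 6! × 3! × 1!) = 3363360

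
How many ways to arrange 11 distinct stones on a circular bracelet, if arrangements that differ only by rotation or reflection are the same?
(11-1)!/2 = 3628800/2 = 1814400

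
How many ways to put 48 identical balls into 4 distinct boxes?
C(48+4-1, 4-1) = C(51, 3) = 20825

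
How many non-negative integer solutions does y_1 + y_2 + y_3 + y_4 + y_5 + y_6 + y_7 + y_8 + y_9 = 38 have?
C(38+9-1, 9-1) = C(46, 8) = 260932815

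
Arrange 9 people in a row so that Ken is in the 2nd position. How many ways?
Fix one position: (9-1)! = 40320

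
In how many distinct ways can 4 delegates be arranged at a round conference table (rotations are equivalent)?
Circular: fix one position, arrange the rest. (4-1)! = 6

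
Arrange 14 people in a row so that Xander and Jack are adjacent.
Treat as block: (14-1)! × 2! = 6227020800 × 2 = 12454041600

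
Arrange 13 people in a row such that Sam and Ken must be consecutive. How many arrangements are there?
Treat the 2 as one block: (13-2+1)! × 2! = 479001600 × 2 = 958003200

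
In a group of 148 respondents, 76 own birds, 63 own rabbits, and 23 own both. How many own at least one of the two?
|A∪B| = |A| + |B| - |A∩B| = 76 + 63 - 23 = 116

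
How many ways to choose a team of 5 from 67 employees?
C(67,5) = 67!/(5!×62!) = 9657648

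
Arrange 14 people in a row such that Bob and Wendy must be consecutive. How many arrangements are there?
Treat the 2 as one block: (14-2+1)! × 2! = 6227020800 × 2 = 12454041600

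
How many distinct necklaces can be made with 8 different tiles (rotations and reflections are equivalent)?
(8-1)!/2 = 5040/2 = 2520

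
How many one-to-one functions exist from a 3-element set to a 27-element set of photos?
P(27,3) = 27!/(27-3)! = 17550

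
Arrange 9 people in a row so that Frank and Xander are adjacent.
Treat as block: (9-1)! × 2! = 40320 × 2 = 80640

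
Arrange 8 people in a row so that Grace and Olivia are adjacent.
Treat as block: (8-1)! × 2! = 5040 × 2 = 10080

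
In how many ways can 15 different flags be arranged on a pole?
15! = 1307674368000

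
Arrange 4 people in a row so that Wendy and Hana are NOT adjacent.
Total - adjacent = 4! - (4-1)!×2 = 24 - 12 = 12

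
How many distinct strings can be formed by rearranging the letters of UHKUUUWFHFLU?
12! / (2! × 1! × 1! × 1! × 5! × 2!) = 997920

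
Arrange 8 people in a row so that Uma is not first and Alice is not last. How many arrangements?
By inclusion-exclusion: 8! - 2×(8-1)! + (8-2)! = 40320 - 10080 + 720 = 30960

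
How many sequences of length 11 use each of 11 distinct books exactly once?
11! = 39916800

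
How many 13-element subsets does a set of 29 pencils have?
C(29,13) = 29!/(13!×16!) = 67863915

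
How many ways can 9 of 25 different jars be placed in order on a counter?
P(25,9) = 25!/(25-9)! = 741354768000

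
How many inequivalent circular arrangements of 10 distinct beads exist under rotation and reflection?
(10-1)!/2 = 362880/2 = 181440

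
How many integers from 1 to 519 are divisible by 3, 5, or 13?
⌊519/3⌋+⌊519/5⌋+⌊519/13⌋ - ⌊519/15⌋-⌊519/39⌋-⌊519/65⌋ + ⌊519/195⌋ = 173+103+39 - 34-13-7 + 2 = 263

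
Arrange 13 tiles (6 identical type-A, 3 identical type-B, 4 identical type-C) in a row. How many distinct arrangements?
13! / (6! × 3! × 4!) = 60060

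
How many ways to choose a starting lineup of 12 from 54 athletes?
C(54,12) = 54!/(12!×42!) = 343006888770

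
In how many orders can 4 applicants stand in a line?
4! = 24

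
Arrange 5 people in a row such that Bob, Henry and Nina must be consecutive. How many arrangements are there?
Treat the 3 as one block: (5-3+1)! × 3! = 6 × 6 = 36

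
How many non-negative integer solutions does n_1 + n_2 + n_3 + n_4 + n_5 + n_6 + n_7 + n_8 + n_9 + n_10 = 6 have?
C(6+10-1, 10-1) = C(15, 9) = 5005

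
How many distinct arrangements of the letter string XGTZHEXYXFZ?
11! / (2! × 1! × 1! × 3! × 1! × 1! × 1! × 1!) = 3326400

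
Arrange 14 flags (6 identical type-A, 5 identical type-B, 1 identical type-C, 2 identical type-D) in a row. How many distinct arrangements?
14! / (6! × 5! × 1! × 2!) = 504504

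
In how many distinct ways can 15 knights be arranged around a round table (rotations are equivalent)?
Circular: fix one position, arrange the rest. (15-1)! = 87178291200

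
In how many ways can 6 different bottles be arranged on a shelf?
6! = 720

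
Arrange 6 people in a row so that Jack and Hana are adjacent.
Treat as block: (6-1)! × 2! = 120 × 2 = 240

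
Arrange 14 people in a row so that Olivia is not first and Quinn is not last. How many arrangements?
By inclusion-exclusion: 14! - 2×(14-1)! + (14-2)! = 87178291200 - 12454041600 + 479001600 = 75203251200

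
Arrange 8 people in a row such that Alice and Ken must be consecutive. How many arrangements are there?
Treat the 2 as one block: (8-2+1)! × 2! = 5040 × 2 = 10080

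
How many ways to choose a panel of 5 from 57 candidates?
C(57,5) = 57!/(5!×52!) = 4187106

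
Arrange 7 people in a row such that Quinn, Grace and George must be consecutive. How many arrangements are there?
Treat the 3 as one block: (7-3+1)! × 3! = 120 × 6 = 720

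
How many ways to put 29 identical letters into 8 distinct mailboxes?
C(29+8-1, 8-1) = C(36, 7) = 8347680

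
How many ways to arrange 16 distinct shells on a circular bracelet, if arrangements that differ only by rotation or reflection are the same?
(16-1)!/2 = 1307674368000/2 = 653837184000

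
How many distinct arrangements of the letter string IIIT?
4! / (3! × 1!) = 4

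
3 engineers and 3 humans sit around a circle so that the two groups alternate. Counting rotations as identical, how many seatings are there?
Fix one of the engineers: (3-1)! ways for the remaining engineers, × 3! ways for the humans = 2 × 6 = 12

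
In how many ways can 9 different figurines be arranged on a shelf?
9! = 362880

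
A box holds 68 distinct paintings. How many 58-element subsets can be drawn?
C(68,58) = 68!/(58!×10!) = 290752384208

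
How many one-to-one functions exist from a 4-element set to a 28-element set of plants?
P(28,4) = 28!/(28-4)! = 491400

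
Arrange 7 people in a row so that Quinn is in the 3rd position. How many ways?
Fix one position: (7-1)! = 720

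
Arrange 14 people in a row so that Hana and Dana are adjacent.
Treat as block: (14-1)! × 2! = 6227020800 × 2 = 12454041600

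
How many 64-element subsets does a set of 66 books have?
C(66,64) = 66!/(64!×2!) = 2145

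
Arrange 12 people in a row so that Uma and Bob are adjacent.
Treat as block: (12-1)! × 2! = 39916800 × 2 = 79833600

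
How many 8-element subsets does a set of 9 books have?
C(9,8) = 9!/(8!×1!) = 9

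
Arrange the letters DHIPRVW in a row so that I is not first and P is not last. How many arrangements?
By inclusion-exclusion: 7! - 2×(7-1)! + (7-2)! = 5040 - 1440 + 120 = 3720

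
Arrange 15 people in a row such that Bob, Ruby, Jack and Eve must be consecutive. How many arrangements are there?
Treat the 4 as one block: (15-4+1)! × 4! = 479001600 × 24 = 11496038400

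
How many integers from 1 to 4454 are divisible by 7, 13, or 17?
⌊4454/7⌋+⌊4454/13⌋+⌊4454/17⌋ - ⌊4454/91⌋-⌊4454/119⌋-⌊4454/221⌋ + ⌊4454/1547⌋ = 636+342+262 - 48-37-20 + 2 = 1137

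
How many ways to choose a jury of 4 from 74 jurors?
C(74,4) = 74!/(4!×70!) = 1150626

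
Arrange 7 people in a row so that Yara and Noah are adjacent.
Treat as block: (7-1)! × 2! = 720 × 2 = 1440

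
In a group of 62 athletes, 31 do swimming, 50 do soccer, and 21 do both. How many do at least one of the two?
|A∪B| = |A| + |B| - |A∩B| = 31 + 50 - 21 = 60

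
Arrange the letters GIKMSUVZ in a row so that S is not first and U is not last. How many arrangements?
By inclusion-exclusion: 8! - 2×(8-1)! + (8-2)! = 40320 - 10080 + 720 = 30960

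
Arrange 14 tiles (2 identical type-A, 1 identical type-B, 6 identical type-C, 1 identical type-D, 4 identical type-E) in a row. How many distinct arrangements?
14! / (2! × 1! × 6! × 1! × 4!) = 2522520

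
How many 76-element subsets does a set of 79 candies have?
C(79,76) = 79!/(76!×3!) = 79079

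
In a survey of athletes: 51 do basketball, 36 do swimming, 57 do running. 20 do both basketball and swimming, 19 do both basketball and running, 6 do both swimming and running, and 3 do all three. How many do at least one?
|A∪B∪C| = 51+36+57-20-19-6+3 = 102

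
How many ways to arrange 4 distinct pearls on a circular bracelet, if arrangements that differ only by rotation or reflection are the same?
(4-1)!/2 = 6/2 = 3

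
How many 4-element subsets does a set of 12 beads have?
C(12,4) = 12!/(4!×8!) = 495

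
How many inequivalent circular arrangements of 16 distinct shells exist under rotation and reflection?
(16-1)!/2 = 1307674368000/2 = 653837184000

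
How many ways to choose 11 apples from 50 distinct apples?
C(50,11) = 50!/(11!×39!) = 37353738800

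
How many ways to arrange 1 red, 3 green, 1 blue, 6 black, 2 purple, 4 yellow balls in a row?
17! / (1! × 3! × 1! × 6! × 2! × 4!) = 1715313600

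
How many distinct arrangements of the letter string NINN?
4! / (3! × 1!) = 4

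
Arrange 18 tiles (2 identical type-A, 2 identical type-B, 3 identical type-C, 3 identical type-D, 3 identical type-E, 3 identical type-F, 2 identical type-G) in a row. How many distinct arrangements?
18! / (2! × 2! × 3! × 3! × 3! × 3! × 2!) = 617512896000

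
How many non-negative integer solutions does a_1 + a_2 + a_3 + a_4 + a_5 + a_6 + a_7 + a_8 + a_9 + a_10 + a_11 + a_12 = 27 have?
C(27+12-1, 12-1) = C(38, 11) = 1203322288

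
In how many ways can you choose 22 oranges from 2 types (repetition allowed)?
C(22+2-1, 2-1) = C(23, 1) = 23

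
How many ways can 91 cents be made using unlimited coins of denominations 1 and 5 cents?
Coefficient of x^91 in 1/(1-x^1) · 1/(1-x^5). Use j coins of 5 for j = 0..⌊91/5⌋ = 18, the rest in 1s: 18 + 1 = 19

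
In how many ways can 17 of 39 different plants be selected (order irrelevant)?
C(39,17) = 39!/(17!×22!) = 51021117810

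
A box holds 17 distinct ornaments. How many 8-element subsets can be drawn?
C(17,8) = 17!/(8!×9!) = 24310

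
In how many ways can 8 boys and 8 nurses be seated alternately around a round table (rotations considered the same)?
Fix one of the boys: (8-1)! ways for the remaining boys, × 8! ways for the nurses = 5040 × 40320 = 203212800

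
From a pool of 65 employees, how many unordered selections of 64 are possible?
C(65,64) = 65!/(64!×1!) = 65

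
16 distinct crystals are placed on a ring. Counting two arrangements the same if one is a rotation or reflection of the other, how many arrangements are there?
(16-1)!/2 = 1307674368000/2 = 653837184000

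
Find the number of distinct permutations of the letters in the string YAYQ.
4! / (1! × 1! × 2!) = 12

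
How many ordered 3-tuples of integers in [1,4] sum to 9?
Coefficient of x^9 in (x + x² + ... + x^4)^3. By inclusion-exclusion on dice exceeding 4: Σ_j (-1)^j C(3,j)·C(9-1-4j, 2) = C(3,0)·C(8,2) - C(3,1)·C(4,2) = 1·28 - 3·6 = 10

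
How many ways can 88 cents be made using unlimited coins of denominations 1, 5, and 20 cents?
Coefficient of x^88 in 1/(1-x^1) · 1/(1-x^5) · 1/(1-x^20). Case on j = number of 20-cent coins (j = 0..4); remainder r = 88 - 20j is made from {1,5} in ⌊r/5⌋+1 ways. r = 88, 68, 48, 28, 8 → 18 + 14 + 10 + 6 + 2 = 50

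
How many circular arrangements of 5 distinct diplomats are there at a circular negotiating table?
Circular: fix one position, arrange the rest. (5-1)! = 24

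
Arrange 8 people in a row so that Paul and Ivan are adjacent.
Treat as block: (8-1)! × 2! = 5040 × 2 = 10080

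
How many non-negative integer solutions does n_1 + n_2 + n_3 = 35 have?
C(35+3-1, 3-1) = C(37, 2) = 666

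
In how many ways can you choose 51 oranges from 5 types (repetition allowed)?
C(51+5-1, 5-1) = C(55, 4) = 341055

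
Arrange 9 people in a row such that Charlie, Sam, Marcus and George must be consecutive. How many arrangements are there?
Treat the 4 as one block: (9-4+1)! × 4! = 720 × 24 = 17280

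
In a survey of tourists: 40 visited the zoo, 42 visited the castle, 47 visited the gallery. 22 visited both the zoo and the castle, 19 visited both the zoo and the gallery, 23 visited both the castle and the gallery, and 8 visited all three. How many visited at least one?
|A∪B∪C| = 40+42+47-22-19-23+8 = 73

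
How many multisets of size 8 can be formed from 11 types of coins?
C(8+11-1, 11-1) = C(18, 10) = 43758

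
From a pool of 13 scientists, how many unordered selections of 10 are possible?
C(13,10) = 13!/(10!×3!) = 286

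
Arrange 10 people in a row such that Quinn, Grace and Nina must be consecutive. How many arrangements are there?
Treat the 3 as one block: (10-3+1)! × 3! = 40320 × 6 = 241920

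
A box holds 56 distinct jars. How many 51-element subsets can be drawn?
C(56,51) = 56!/(51!×5!) = 3819816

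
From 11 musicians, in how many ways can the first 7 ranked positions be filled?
P(11,7) = 11!/(11-7)! = 1663200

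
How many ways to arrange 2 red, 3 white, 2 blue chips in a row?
7! / (2! × 3! × 2!) = 210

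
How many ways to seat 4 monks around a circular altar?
Circular: fix one position, arrange the rest. (4-1)! = 6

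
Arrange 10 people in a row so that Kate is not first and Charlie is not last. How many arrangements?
By inclusion-exclusion: 10! - 2×(10-1)! + (10-2)! = 3628800 - 725760 + 40320 = 2943360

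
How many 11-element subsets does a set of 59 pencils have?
C(59,11) = 59!/(11!×48!) = 279871768995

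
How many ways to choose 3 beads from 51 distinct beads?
C(51,3) = 51!/(3!×48!) = 20825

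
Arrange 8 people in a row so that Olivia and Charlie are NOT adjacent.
Total - adjacent = 8! - (8-1)!×2 = 40320 - 10080 = 30240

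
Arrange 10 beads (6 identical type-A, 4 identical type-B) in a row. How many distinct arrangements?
10! / (6! × 4!) = 210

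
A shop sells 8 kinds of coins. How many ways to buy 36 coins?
C(36+8-1, 8-1) = C(43, 7) = 32224114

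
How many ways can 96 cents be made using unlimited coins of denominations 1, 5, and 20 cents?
Coefficient of x^96 in 1/(1-x^1) · 1/(1-x^5) · 1/(1-x^20). Case on j = number of 20-cent coins (j = 0..4); remainder r = 96 - 20j is made from {1,5} in ⌊r/5⌋+1 ways. r = 96, 76, 56, 36, 16 → 20 + 16 + 12 + 8 + 4 = 60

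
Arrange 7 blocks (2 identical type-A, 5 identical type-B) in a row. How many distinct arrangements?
7! / (2! × 5!) = 21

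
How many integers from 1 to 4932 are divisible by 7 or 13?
⌊4932/7⌋ + ⌊4932/13⌋ - ⌊4932/91⌋ = 704 + 379 - 54 = 1029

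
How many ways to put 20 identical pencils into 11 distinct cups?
C(20+11-1, 11-1) = C(30, 10) = 30045015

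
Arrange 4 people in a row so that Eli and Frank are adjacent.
Treat as block: (4-1)! × 2! = 6 × 2 = 12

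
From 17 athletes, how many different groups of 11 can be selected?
C(17,11) = 17!/(11!×6!) = 12376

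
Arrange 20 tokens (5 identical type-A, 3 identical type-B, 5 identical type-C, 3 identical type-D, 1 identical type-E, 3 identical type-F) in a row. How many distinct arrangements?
20! / (5! × 3! × 5! × 3! × 1! × 3!) = 782183001600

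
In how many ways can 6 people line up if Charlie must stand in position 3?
Fix one position: (6-1)! = 120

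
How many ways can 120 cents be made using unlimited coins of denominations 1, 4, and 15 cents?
Coefficient of x^120 in 1/(1-x^1) · 1/(1-x^4) · 1/(1-x^15). Case on j = number of 15-cent coins (j = 0..8); remainder r = 120 - 15j is made from {1,4} in ⌊r/4⌋+1 ways. r = 120, 105, 90, 75, 60, 45, 30, 15, 0 → 31 + 27 + 23 + 19 + 16 + 12 + 8 + 4 + 1 = 141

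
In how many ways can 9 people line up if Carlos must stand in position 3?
Fix one position: (9-1)! = 40320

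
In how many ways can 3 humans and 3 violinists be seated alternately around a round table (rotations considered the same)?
Fix one of the humans: (3-1)! ways for the remaining humans, × 3! ways for the violinists = 2 × 6 = 12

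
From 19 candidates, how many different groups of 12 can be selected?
C(19,12) = 19!/(12!×7!) = 50388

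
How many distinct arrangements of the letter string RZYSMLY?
7! / (1! × 1! × 1! × 2! × 1! × 1!) = 2520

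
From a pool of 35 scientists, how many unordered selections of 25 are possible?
C(35,25) = 35!/(25!×10!) = 183579396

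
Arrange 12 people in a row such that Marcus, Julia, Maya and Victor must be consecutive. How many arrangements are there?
Treat the 4 as one block: (12-4+1)! × 4! = 362880 × 24 = 8709120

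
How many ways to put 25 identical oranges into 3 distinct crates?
C(25+3-1, 3-1) = C(27, 2) = 351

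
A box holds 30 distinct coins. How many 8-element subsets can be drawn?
C(30,8) = 30!/(8!×22!) = 5852925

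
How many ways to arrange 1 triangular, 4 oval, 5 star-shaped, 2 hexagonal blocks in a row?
12! / (1! × 4! × 5! × 2!) = 83160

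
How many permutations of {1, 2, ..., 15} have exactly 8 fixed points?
Choose the 8 fixed points C(15,8) = 6435, derange the rest: !7 = Σ_{j=0}^{7} (-1)^j·7!/j! = 5040 - 5040 + 2520 - 840 + 210 - 42 + 7 - 1 = 1854. Product = 6435 × 1854 = 11930490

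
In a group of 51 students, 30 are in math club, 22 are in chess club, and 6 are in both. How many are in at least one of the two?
|A∪B| = |A| + |B| - |A∩B| = 30 + 22 - 6 = 46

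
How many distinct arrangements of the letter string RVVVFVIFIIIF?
12! / (4! × 4! × 1! × 3!) = 138600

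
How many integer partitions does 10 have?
Pentagonal recurrence p(n) = p(n-1) + p(n-2) - p(n-5) - p(n-7) + p(n-12) + p(n-15) - ... gives p(0..9) = 1, 1, 2, 3, 5, 7, 11, 15, 22, 30. p(10) = p(9) + p(8) - p(5) - p(3) = 30 + 22 - 7 - 3 = 42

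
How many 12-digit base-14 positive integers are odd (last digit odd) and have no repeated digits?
Last∈{1,3,5,7,9,11,13}. Last=0: 0. Last nonzero: 7×12×P(12,10) = 20118067200. Total = 20118067200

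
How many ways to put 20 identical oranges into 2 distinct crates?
C(20+2-1, 2-1) = C(21, 1) = 21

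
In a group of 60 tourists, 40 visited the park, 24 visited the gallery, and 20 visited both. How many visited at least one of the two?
|A∪B| = |A| + |B| - |A∩B| = 40 + 24 - 20 = 44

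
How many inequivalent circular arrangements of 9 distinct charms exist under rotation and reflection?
(9-1)!/2 = 40320/2 = 20160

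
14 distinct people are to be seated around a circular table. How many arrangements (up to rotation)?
Circular: fix one position, arrange the rest. (14-1)! = 6227020800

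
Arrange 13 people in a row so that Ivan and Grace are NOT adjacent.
Total - adjacent = 13! - (13-1)!×2 = 6227020800 - 958003200 = 5269017600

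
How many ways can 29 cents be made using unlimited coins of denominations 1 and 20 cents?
Coefficient of x^29 in 1/(1-x^1) · 1/(1-x^20). Use j coins of 20 for j = 0..⌊29/20⌋ = 1, the rest in 1s: 1 + 1 = 2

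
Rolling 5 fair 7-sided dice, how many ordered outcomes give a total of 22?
Coefficient of x^22 in (x + x² + ... + x^7)^5. By inclusion-exclusion on dice exceeding 7: Σ_j (-1)^j C(5,j)·C(22-1-7j, 4) = C(5,0)·C(21,4) - C(5,1)·C(14,4) + C(5,2)·C(7,4) = 1·5985 - 5·1001 + 10·35 = 1330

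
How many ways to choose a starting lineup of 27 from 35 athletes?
C(35,27) = 35!/(27!×8!) = 23535820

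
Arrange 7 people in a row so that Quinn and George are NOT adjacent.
Total - adjacent = 7! - (7-1)!×2 = 5040 - 1440 = 3600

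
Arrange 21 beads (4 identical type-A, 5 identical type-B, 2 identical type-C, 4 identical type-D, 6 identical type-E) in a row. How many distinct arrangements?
21! / (4! × 5! × 2! × 4! × 6!) = 513307594800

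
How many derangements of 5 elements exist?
!5 = Σ_{j=0}^{5} (-1)^j·5!/j! = 120 - 120 + 60 - 20 + 5 - 1 = 44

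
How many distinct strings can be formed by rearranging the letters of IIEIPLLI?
8! / (2! × 1! × 1! × 4!) = 840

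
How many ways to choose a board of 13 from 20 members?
C(20,13) = 20!/(13!×7!) = 77520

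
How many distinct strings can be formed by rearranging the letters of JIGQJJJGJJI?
11! / (1! × 2! × 2! × 6!) = 13860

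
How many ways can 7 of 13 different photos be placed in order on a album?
P(13,7) = 13!/(13-7)! = 8648640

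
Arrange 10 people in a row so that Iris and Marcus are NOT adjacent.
Total - adjacent = 10! - (10-1)!×2 = 3628800 - 725760 = 2903040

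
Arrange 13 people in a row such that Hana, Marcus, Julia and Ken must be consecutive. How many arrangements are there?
Treat the 4 as one block: (13-4+1)! × 4! = 3628800 × 24 = 87091200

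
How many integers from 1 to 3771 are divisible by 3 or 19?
⌊3771/3⌋ + ⌊3771/19⌋ - ⌊3771/57⌋ = 1257 + 198 - 66 = 1389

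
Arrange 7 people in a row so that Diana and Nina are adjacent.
Treat as block: (7-1)! × 2! = 720 × 2 = 1440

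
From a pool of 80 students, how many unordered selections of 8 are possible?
C(80,8) = 80!/(8!×72!) = 28987537150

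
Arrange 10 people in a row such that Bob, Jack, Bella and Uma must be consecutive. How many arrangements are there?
Treat the 4 as one block: (10-4+1)! × 4! = 5040 × 24 = 120960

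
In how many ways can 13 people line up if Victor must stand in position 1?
Fix one position: (13-1)! = 479001600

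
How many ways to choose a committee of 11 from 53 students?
C(53,11) = 53!/(11!×42!) = 76223753060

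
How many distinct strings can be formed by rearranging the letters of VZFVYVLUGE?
10! / (1! × 3! × 1! × 1! × 1! × 1! × 1! × 1!) = 604800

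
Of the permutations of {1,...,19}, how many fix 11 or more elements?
Exactly j fixed points: C(19,j)·!(19-j); sum over j ≥ 11 (derangement numbers via !m = (m-1)·(!(m-1) + !(m-2)): !0..!8 = 1, 0, 1, 2, 9, 44, 265, 1854, 14833). Σ_{j=11}^{19} C(19,j)·!(19-j) = C(19,11)·!8 + C(19,12)·!7 + C(19,13)·!6 + C(19,14)·!5 + C(19,15)·!4 + C(19,16)·!3 + C(19,17)·!2 + C(19,18)·!1 + C(19,19)·!0 = 75582·14833 + 50388·1854 + 27132·265 + 11628·44 + 3876·9 + 969·2 + 171·1 + 19·0 + 1·1 = 1222265764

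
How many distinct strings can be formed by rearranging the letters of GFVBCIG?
7! / (1! × 1! × 1! × 2! × 1! × 1!) = 2520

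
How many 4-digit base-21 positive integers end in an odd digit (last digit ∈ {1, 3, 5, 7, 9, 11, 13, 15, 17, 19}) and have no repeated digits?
Last∈{1,3,5,7,9,11,13,15,17,19}. Last=0: 0. Last nonzero: 10×19×P(19,2) = 64980. Total = 64980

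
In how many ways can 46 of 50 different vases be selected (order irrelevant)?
C(50,46) = 50!/(46!×4!) = 230300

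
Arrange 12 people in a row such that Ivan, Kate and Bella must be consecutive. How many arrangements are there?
Treat the 3 as one block: (12-3+1)! × 3! = 3628800 × 6 = 21772800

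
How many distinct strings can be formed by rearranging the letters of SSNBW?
5! / (1! × 2! × 1! × 1!) = 60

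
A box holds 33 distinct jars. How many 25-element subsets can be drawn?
C(33,25) = 33!/(25!×8!) = 13884156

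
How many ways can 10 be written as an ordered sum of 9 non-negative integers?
C(10+9-1, 9-1) = C(18, 8) = 43758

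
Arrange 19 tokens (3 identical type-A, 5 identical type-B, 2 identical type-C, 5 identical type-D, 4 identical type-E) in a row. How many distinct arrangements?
19! / (3! × 5! × 2! × 5! × 4!) = 29331862560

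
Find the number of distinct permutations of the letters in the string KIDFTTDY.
8! / (2! × 1! × 1! × 1! × 2! × 1!) = 10080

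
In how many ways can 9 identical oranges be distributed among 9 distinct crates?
C(9+9-1, 9-1) = C(17, 8) = 24310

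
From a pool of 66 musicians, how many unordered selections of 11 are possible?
C(66,11) = 66!/(11!×55!) = 1074082795968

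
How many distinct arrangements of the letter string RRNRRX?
6! / (1! × 4! × 1!) = 30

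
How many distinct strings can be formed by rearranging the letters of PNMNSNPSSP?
10! / (3! × 1! × 3! × 3!) = 16800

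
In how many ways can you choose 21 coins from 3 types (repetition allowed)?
C(21+3-1, 3-1) = C(23, 2) = 253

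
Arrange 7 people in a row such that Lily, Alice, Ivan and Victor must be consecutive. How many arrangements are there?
Treat the 4 as one block: (7-4+1)! × 4! = 24 × 24 = 576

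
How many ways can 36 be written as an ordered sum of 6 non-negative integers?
C(36+6-1, 6-1) = C(41, 5) = 749398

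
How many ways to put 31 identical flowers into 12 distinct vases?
C(31+12-1, 12-1) = C(42, 11) = 4280561376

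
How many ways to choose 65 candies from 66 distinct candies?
C(66,65) = 66!/(65!×1!) = 66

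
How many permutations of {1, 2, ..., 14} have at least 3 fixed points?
Exactly j fixed points: C(14,j)·!(14-j); sum over j ≥ 3 (derangement numbers via !m = (m-1)·(!(m-1) + !(m-2)): !0..!11 = 1, 0, 1, 2, 9, 44, 265, 1854, 14833, 133496, 1334961, 14684570). Σ_{j=3}^{14} C(14,j)·!(14-j) = C(14,3)·!11 + C(14,4)·!10 + C(14,5)·!9 + C(14,6)·!8 + C(14,7)·!7 + C(14,8)·!6 + C(14,9)·!5 + C(14,10)·!4 + C(14,11)·!3 + C(14,12)·!2 + C(14,13)·!1 + C(14,14)·!0 = 364·14684570 + 1001·1334961 + 2002·133496 + 3003·14833 + 3432·1854 + 3003·265 + 2002·44 + 1001·9 + 364·2 + 91·1 + 14·0 + 1·1 = 7000538572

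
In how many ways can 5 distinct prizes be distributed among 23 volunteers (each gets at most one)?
P(23,5) = 23!/(23-5)! = 4037880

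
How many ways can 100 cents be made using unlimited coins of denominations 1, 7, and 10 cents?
Coefficient of x^100 in 1/(1-x^1) · 1/(1-x^7) · 1/(1-x^10). Case on j = number of 10-cent coins (j = 0..10); remainder r = 100 - 10j is made from {1,7} in ⌊r/7⌋+1 ways. r = 100, 90, 80, 70, 60, 50, 40, 30, 20, 10, 0 → 15 + 13 + 12 + 11 + 9 + 8 + 6 + 5 + 3 + 2 + 1 = 85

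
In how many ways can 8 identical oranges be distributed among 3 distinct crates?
C(8+3-1, 3-1) = C(10, 2) = 45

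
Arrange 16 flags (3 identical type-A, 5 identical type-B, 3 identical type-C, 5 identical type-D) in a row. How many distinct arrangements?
16! / (3! × 5! × 3! × 5!) = 40360320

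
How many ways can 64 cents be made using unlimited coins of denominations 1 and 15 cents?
Coefficient of x^64 in 1/(1-x^1) · 1/(1-x^15). Use j coins of 15 for j = 0..⌊64/15⌋ = 4, the rest in 1s: 4 + 1 = 5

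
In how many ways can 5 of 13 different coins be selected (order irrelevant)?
C(13,5) = 13!/(5!×8!) = 1287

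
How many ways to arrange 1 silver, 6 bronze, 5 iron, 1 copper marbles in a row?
13! / (1! × 6! × 5! × 1!) = 72072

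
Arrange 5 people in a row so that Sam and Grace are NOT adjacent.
Total - adjacent = 5! - (5-1)!×2 = 120 - 48 = 72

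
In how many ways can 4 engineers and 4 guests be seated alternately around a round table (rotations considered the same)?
Fix one of the engineers: (4-1)! ways for the remaining engineers, × 4! ways for the guests = 6 × 24 = 144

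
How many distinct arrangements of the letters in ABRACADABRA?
11! / (5! × 2! × 2! × 1! × 1!) = 83160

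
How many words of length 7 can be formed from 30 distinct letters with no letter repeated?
P(30,7) = 30!/(30-7)! = 10260432000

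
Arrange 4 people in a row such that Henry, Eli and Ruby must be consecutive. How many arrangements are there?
Treat the 3 as one block: (4-3+1)! × 3! = 2 × 6 = 12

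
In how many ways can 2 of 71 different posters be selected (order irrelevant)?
C(71,2) = 71!/(2!×69!) = 2485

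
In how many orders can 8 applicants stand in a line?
8! = 40320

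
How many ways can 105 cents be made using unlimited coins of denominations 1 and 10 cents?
Coefficient of x^105 in 1/(1-x^1) · 1/(1-x^10). Use j coins of 10 for j = 0..⌊105/10⌋ = 10, the rest in 1s: 10 + 1 = 11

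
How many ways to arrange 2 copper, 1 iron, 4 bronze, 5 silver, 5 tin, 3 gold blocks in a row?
20! / (2! × 1! × 4! × 5! × 5! × 3!) = 586637251200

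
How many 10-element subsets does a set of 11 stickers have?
C(11,10) = 11!/(10!×1!) = 11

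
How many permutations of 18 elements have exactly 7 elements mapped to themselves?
Choose the 7 fixed points C(18,7) = 31824, derange the rest: !11 = Σ_{j=0}^{11} (-1)^j·11!/j! = 39916800 - 39916800 + 19958400 - 6652800 + 1663200 - 332640 + 55440 - 7920 + 990 - 110 + 11 - 1 = 14684570. Product = 31824 × 14684570 = 467321755680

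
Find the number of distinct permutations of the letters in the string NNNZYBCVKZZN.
12! / (1! × 1! × 4! × 1! × 3! × 1! × 1!) = 3326400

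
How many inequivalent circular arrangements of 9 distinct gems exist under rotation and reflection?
(9-1)!/2 = 40320/2 = 20160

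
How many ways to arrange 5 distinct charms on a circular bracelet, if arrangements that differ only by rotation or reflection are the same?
(5-1)!/2 = 24/2 = 12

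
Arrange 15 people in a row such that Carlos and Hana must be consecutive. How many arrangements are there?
Treat the 2 as one block: (15-2+1)! × 2! = 87178291200 × 2 = 174356582400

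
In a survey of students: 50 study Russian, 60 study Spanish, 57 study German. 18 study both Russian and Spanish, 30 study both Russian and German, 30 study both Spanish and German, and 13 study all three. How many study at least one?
|A∪B∪C| = 50+60+57-18-30-30+13 = 102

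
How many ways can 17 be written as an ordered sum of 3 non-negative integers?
C(17+3-1, 3-1) = C(19, 2) = 171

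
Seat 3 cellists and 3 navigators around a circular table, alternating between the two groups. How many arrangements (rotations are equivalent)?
Fix one of the cellists: (3-1)! ways for the remaining cellists, × 3! ways for the navigators = 2 × 6 = 12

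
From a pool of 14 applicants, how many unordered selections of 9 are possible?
C(14,9) = 14!/(9!×5!) = 2002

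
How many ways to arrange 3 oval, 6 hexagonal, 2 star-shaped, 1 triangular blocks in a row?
12! / (3! × 6! × 2! × 1!) = 55440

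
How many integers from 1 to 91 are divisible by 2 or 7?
⌊91/2⌋ + ⌊91/7⌋ - ⌊91/14⌋ = 45 + 13 - 6 = 52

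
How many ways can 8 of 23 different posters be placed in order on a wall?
P(23,8) = 23!/(23-8)! = 19769460480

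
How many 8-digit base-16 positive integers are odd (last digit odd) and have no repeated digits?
Last∈{1,3,5,7,9,11,13,15}. Last=0: 0. Last nonzero: 8×14×P(14,6) = 242161920. Total = 242161920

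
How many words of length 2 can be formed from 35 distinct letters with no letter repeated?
P(35,2) = 35!/(35-2)! = 1190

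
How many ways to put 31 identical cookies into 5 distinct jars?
C(31+5-1, 5-1) = C(35, 4) = 52360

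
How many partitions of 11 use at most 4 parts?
By conjugation, equals partitions of 11 into parts ≤ 4. Let r_j(i) = number of partitions of i into parts ≤ j, for i = 0..11. r_1(i) = 1 for all i; r_j(i) = r_{j-1}(i) + r_j(i-j). Rows j = 2..4: ≤2: 1 1 2 2 3 3 4 4 5 5 6 6; ≤3: 1 1 2 3 4 5 7 8 10 12 14 16; ≤4: 1 1 2 3 5 6 9 11 15 18 23 27. r_4(11) = 27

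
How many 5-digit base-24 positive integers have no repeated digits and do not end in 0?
Last digit: 23 nonzero choices. First digit: 22 (nonzero, ≠last). Middle 3: P(22,3) = 9240. Total = 4675440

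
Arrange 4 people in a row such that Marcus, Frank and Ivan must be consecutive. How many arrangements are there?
Treat the 3 as one block: (4-3+1)! × 3! = 2 × 6 = 12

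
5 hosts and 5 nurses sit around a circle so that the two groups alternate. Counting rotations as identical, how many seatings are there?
Fix one of the hosts: (5-1)! ways for the remaining hosts, × 5! ways for the nurses = 24 × 120 = 2880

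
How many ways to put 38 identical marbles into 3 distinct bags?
C(38+3-1, 3-1) = C(40, 2) = 780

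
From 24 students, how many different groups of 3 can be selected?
C(24,3) = 24!/(3!×21!) = 2024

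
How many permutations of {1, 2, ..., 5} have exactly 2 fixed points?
Choose the 2 fixed points C(5,2) = 10, derange the rest: !3 = Σ_{j=0}^{3} (-1)^j·3!/j! = 6 - 6 + 3 - 1 = 2. Product = 10 × 2 = 20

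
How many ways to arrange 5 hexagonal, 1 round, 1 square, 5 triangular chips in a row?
12! / (5! × 1! × 1! × 5!) = 33264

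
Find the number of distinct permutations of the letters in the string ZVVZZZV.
7! / (4! × 3!) = 35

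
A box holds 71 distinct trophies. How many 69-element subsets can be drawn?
C(71,69) = 71!/(69!×2!) = 2485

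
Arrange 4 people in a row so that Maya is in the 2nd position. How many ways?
Fix one position: (4-1)! = 6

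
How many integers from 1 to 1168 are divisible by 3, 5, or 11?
⌊1168/3⌋+⌊1168/5⌋+⌊1168/11⌋ - ⌊1168/15⌋-⌊1168/33⌋-⌊1168/55⌋ + ⌊1168/165⌋ = 389+233+106 - 77-35-21 + 7 = 602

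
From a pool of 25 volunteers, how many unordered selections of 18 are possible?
C(25,18) = 25!/(18!×7!) = 480700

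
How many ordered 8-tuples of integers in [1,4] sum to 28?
Coefficient of x^28 in (x + x² + ... + x^4)^8. By inclusion-exclusion on dice exceeding 4: Σ_j (-1)^j C(8,j)·C(28-1-4j, 7) = C(8,0)·C(27,7) - C(8,1)·C(23,7) + C(8,2)·C(19,7) - C(8,3)·C(15,7) + C(8,4)·C(11,7) - C(8,5)·C(7,7) = 1·888030 - 8·245157 + 28·50388 - 56·6435 + 70·330 - 56·1 = 322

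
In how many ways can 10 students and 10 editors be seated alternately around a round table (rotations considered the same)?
Fix one of the students: (10-1)! ways for the remaining students, × 10! ways for the editors = 362880 × 3628800 = 1316818944000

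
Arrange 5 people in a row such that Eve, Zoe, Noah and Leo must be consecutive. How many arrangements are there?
Treat the 4 as one block: (5-4+1)! × 4! = 2 × 24 = 48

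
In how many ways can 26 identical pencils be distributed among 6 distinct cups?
C(26+6-1, 6-1) = C(31, 5) = 169911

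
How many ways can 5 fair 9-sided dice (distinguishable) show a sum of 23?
Coefficient of x^23 in (x + x² + ... + x^9)^5. By inclusion-exclusion on dice exceeding 9: Σ_j (-1)^j C(5,j)·C(23-1-9j, 4) = C(5,0)·C(22,4) - C(5,1)·C(13,4) + C(5,2)·C(4,4) = 1·7315 - 5·715 + 10·1 = 3750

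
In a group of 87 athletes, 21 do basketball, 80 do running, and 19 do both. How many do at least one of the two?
|A∪B| = |A| + |B| - |A∩B| = 21 + 80 - 19 = 82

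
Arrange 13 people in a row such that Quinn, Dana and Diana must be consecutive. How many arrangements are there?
Treat the 3 as one block: (13-3+1)! × 3! = 39916800 × 6 = 239500800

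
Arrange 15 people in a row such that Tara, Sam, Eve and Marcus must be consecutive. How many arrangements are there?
Treat the 4 as one block: (15-4+1)! × 4! = 479001600 × 24 = 11496038400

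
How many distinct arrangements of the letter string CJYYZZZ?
7! / (1! × 1! × 3! × 2!) = 420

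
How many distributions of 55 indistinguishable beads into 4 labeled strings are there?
C(55+4-1, 4-1) = C(58, 3) = 30856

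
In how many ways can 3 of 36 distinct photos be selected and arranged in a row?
P(36,3) = 36!/(36-3)! = 42840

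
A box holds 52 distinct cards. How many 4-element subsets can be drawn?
C(52,4) = 52!/(4!×48!) = 270725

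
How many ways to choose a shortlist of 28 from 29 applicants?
C(29,28) = 29!/(28!×1!) = 29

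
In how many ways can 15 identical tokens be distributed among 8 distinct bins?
C(15+8-1, 8-1) = C(22, 7) = 170544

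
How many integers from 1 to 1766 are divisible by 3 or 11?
⌊1766/3⌋ + ⌊1766/11⌋ - ⌊1766/33⌋ = 588 + 160 - 53 = 695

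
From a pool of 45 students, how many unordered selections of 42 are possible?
C(45,42) = 45!/(42!×3!) = 14190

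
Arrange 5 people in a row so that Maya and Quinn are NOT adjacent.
Total - adjacent = 5! - (5-1)!×2 = 120 - 48 = 72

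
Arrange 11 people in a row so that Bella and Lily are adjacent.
Treat as block: (11-1)! × 2! = 3628800 × 2 = 7257600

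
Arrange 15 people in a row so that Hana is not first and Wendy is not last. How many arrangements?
By inclusion-exclusion: 15! - 2×(15-1)! + (15-2)! = 1307674368000 - 174356582400 + 6227020800 = 1139544806400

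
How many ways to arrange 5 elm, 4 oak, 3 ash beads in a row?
12! / (5! × 4! × 3!) = 27720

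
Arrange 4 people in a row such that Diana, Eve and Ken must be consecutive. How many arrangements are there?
Treat the 3 as one block: (4-3+1)! × 3! = 2 × 6 = 12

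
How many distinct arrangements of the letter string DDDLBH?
6! / (1! × 1! × 1! × 3!) = 120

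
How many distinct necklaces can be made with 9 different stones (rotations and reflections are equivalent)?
(9-1)!/2 = 40320/2 = 20160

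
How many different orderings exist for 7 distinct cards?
7! = 5040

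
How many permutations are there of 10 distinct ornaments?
10! = 3628800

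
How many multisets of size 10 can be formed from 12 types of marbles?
C(10+12-1, 12-1) = C(21, 11) = 352716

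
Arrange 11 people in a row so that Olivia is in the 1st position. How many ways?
Fix one position: (11-1)! = 3628800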